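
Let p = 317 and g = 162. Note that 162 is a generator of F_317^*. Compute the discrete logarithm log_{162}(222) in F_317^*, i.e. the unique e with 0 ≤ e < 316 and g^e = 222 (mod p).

124

Baby-step giant-step with m = ceil(sqrt(316)) = 18.
Baby table (162^j mod 317 for j=0..17):
  0:1  1:162  2:250  3:241  4:51  5:20  6:70  7:245
  8:65  9:69  10:83  11:132  12:145  13:32  14:112  15:75
  16:104  17:47
Giant step factor: 162^(-18) ≡ 53 (mod 317).
Scan 222·53^i mod 317 for i = 0, 1, …:
  i=0: 222   i=1: 37   i=2: 59   i=3: 274
  i=4: 257   i=5: 307   i=6: 104
Match at i=6, j=16: e = 6·18 + 16 = 124.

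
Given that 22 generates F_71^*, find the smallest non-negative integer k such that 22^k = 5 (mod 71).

14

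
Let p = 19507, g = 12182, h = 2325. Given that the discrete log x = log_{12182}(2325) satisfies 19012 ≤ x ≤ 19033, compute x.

Compute 12182^19012 mod 19507 = 18337, then multiply by 12182 repeatedly:
  12182^19012=18337  12182^19013=6677  12182^19014=14531  12182^19015=10124  12182^19016=7314
  12182^19017=10679  12182^19018=18902  12182^19019=3536  12182^19020=4096  12182^19021=18073
  12182^19022=9284  12182^19023=15609  12182^19024=14109  12182^19025=19168  12182^19026=5786
  12182^19027=6261  12182^19028=18639  12182^19029=18325  12182^19030=16549  12182^19031=14580
  12182^19032=2325
Found 2325 at exponent 19032.

19032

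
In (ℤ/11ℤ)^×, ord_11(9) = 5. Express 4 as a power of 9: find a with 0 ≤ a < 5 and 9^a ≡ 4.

Successive powers of 9 modulo 11:
  9^0=1  9^1=9  9^2=4
So 9^2 ≡ 4 (mod 11), giving a = 2.

2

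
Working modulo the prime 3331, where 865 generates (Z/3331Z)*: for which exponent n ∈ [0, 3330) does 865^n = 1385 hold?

Baby-step giant-step with m = ceil(sqrt(3330)) = 58.
Baby table (865^j mod 3331 for j=0..57):
  0:1  1:865  2:2081  3:1325  4:261  5:2588  6:188  7:2732
  8:1501  9:2606  10:2434  11:218  12:2034  13:642  14:2384  15:271
  16:1245  17:1012  18:2658  19:780  20:1838  21:983  22:890  23:389
  24:54  25:76  26:2451  27:1599  28:770  29:3181  30:159  31:964
  32:1110  33:822  34:1527  35:1779  36:3244  37:1358  38:2158  39:1310
  40:610  41:1352  42:299  43:2148  44:2653  45:3117  46:1426  47:1020
  48:2916  49:773  50:2445  51:3071  52:1608  53:1893  54:1924  55:2091
  56:3313  57:1085
Giant step factor: 865^(-58) ≡ 1692 (mod 3331).
Scan 1385·1692^i mod 3331 for i = 0, 1, …:
  i=0: 1385   i=1: 1727   i=2: 797   i=3: 2800
  i=4: 918   i=5: 1010   i=6: 117   i=7: 1435
  i=8: 3052   i=9: 934     …   i=44: 391
  i=45: 2034
Match at i=45, j=12: n = 45·58 + 12 = 2622.

2622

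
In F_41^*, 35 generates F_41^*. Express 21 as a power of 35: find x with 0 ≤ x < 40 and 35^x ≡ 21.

Successive powers of 35 modulo 41:
  35^0=1  35^1=35  35^2=36  35^3=30  35^4=25  35^5=14
  35^6=39  35^7=12  35^8=10  35^9=22  35^10=32  35^11=13
  35^12=4  35^13=17  35^14=21
So 35^14 ≡ 21 (mod 41), giving x = 14.

14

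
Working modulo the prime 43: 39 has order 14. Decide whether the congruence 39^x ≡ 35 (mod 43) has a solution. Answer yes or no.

yes

⟨39⟩ has order 14; its elements mod 43 are {1, 2, 4, 8, 11, 16, 21, 22, 27, 32, 35, 39, 41, 42}.
35 is in this set.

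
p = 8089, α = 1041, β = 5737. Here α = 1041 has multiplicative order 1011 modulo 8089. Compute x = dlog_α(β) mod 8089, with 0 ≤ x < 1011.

43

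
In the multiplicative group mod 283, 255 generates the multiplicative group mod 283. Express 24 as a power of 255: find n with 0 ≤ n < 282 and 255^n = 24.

Baby-step giant-step with m = ceil(sqrt(282)) = 17.
Baby table (255^j mod 283 for j=0..16):
  0:1  1:255  2:218  3:122  4:263  5:277  6:168  7:107
  8:117  9:120  10:36  11:124  12:207  13:147  14:129  15:67
  16:105
Giant step factor: 255^(-17) ≡ 18 (mod 283).
Scan 24·18^i mod 283 for i = 0, 1, …:
  i=0: 24   i=1: 149   i=2: 135   i=3: 166
  i=4: 158   i=5: 14   i=6: 252   i=7: 8
  i=8: 144   i=9: 45   i=10: 244   i=11: 147
Match at i=11, j=13: n = 11·17 + 13 = 200.

200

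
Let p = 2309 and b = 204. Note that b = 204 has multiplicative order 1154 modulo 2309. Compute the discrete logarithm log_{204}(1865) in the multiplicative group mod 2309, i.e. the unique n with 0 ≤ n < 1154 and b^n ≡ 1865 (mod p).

Baby-step giant-step with m = ceil(sqrt(1154)) = 34.
Baby table (204^j mod 2309 for j=0..33):
  0:1  1:204  2:54  3:1780  4:607  5:1451  6:452  7:2157
  8:1318  9:1028  10:1902  11:96  12:1112  13:566  14:14  15:547
  16:756  17:1830  18:1571  19:1842  20:1710  21:181  22:2289  23:538
  24:1229  25:1344  26:1714  27:997  28:196  29:731  30:1348  31:221
  32:1213  33:389
Giant step factor: 204^(-34) ≡ 709 (mod 2309).
Scan 1865·709^i mod 2309 for i = 0, 1, …:
  i=0: 1865   i=1: 1537   i=2: 2194   i=3: 1589
  i=4: 2118   i=5: 812   i=6: 767   i=7: 1188
  i=8: 1816   i=9: 1431   i=10: 928   i=11: 2196
  i=12: 698   i=13: 756
Match at i=13, j=16: n = 13·34 + 16 = 458.

458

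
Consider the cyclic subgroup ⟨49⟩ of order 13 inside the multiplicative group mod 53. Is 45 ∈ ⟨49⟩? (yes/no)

no

45 ∈ ⟨49⟩ iff 45^13 ≡ 1 (mod 53), since |⟨49⟩| = 13.
45^13 mod 53 = 30.
Since 30 ≠ 1, 45 does not lie in the subgroup.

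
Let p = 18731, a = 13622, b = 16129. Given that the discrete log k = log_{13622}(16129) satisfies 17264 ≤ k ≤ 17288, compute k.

Compute 13622^17264 mod 18731 = 9018, then multiply by 13622 repeatedly:
  13622^17264=9018  13622^17265=5298  13622^17266=17544  13622^17267=14270  13622^17268=14353
  13622^17269=2388  13622^17270=12320  13622^17271=12011  13622^17272=17288  13622^17273=11004
  13622^17274=11026  13622^17275=11014  13622^17276=16129
Found 16129 at exponent 17276.

17276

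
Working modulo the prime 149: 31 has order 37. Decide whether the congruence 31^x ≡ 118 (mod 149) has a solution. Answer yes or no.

118 ∈ ⟨31⟩ iff 118^37 ≡ 1 (mod 149), since |⟨31⟩| = 37.
118^37 mod 149 = 148.
Since 148 ≠ 1, 118 does not lie in the subgroup.

no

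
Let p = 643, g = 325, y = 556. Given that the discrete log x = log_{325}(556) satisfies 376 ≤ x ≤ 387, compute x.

382

Compute 325^376 mod 643 = 407, then multiply by 325 repeatedly:
  325^376=407  325^377=460  325^378=324  325^379=491  325^380=111
  325^381=67  325^382=556
Found 556 at exponent 382.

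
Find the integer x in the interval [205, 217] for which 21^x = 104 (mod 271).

213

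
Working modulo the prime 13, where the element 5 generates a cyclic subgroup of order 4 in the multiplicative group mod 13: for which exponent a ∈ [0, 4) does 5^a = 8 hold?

3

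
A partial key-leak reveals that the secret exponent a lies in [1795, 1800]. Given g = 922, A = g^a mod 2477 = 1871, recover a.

1795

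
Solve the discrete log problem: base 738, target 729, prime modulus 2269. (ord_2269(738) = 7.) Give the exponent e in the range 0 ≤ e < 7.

Successive powers of 738 modulo 2269:
  738^0=1  738^1=738  738^2=84  738^3=729
So 738^3 ≡ 729 (mod 2269), giving e = 3.

3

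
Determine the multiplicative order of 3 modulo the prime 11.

The order of 3 must divide p − 1 = 10 = 2 · 5.
Divisors: 1, 2, 5, 10.
Check each in increasing order: 3^1 ≡ 3;  3^2 ≡ 9;  3^5 ≡ 1.
Smallest exponent giving 1 is 5.

5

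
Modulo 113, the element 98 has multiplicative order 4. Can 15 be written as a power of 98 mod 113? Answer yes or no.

⟨98⟩ has order 4; its elements mod 113 are {1, 15, 98, 112}.
15 is in this set.

yes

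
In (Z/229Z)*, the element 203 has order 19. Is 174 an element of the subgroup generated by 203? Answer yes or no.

no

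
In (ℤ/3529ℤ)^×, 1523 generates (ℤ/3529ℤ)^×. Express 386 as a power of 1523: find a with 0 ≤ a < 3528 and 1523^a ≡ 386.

3336

Baby-step giant-step with m = ceil(sqrt(3528)) = 60.
Baby table (1523^j mod 3529 for j=0..59):
  0:1  1:1523  2:976  3:739  4:3275  5:1348  6:2655  7:2860
  8:994  9:3450  10:3198  11:534  12:1612  13:2421  14:2907  15:1995
  16:3445  17:2641  18:2712  19:1446  20:162  21:3225  22:2836  23:3261
  24:1200  25:3107  26:3101  27:1021  28:2223  29:1318  30:2842  31:1812
  32:3527  33:483  34:1577  35:2051  36:508  37:833  38:1748  39:1338
  40:1541  41:158  42:662  43:2461  44:305  45:2216  46:1244  47:3068
  48:168  49:1776  50:1634  51:637  52:3205  53:608  54:1386  55:536
  56:1129  57:844  58:856  59:1487
Giant step factor: 1523^(-60) ≡ 1701 (mod 3529).
Scan 386·1701^i mod 3529 for i = 0, 1, …:
  i=0: 386   i=1: 192   i=2: 1924   i=3: 1341
  i=4: 1307   i=5: 3466   i=6: 2236   i=7: 2703
  i=8: 3045   i=9: 2502     …   i=54: 3521
  i=55: 508
Match at i=55, j=36: a = 55·60 + 36 = 3336.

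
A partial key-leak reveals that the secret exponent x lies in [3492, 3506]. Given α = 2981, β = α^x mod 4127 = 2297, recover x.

3497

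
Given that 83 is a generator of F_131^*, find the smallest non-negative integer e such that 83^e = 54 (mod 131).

67

Baby-step giant-step with m = ceil(sqrt(130)) = 12.
Baby table (83^j mod 131 for j=0..11):
  0:1  1:83  2:77  3:103  4:34  5:71  6:129  7:96
  8:108  9:56  10:63  11:120
Giant step factor: 83^(-12) ≡ 33 (mod 131).
Scan 54·33^i mod 131 for i = 0, 1, …:
  i=0: 54   i=1: 79   i=2: 118   i=3: 95
  i=4: 122   i=5: 96
Match at i=5, j=7: e = 5·12 + 7 = 67.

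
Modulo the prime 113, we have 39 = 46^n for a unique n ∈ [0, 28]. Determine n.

11

Compute 46^0 mod 113 = 1, then multiply by 46 repeatedly:
  46^0=1  46^1=46  46^2=82  46^3=43  46^4=57
  46^5=23  46^6=41  46^7=78  46^8=85  46^9=68
  46^10=77  46^11=39
Found 39 at exponent 11.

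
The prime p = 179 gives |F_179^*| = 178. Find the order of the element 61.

The order of 61 must divide p − 1 = 178 = 2 · 89.
Divisors: 1, 2, 89, 178.
Check each in increasing order: 61^1 ≡ 61;  61^2 ≡ 141;  61^89 ≡ 1.
Smallest exponent giving 1 is 89.

89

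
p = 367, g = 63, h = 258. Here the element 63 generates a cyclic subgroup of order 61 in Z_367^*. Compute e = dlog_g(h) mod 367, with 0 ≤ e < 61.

45

Baby-step giant-step with m = ceil(sqrt(61)) = 8.
Baby table (63^j mod 367 for j=0..7):
  0:1  1:63  2:299  3:120  4:220  5:281  6:87  7:343
Giant step factor: 63^(-8) ≡ 25 (mod 367).
Scan 258·25^i mod 367 for i = 0, 1, …:
  i=0: 258   i=1: 211   i=2: 137   i=3: 122
  i=4: 114   i=5: 281
Match at i=5, j=5: e = 5·8 + 5 = 45.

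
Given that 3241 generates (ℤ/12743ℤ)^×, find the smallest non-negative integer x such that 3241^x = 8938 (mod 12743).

Baby-step giant-step with m = ceil(sqrt(12742)) = 113.
Baby table (3241^j mod 12743 for j=0..112):
  0:1  1:3241  2:3849  3:11955  4:7435  5:12565  6:9280  7:3000
  8:91  9:1842  10:6198  11:4750  12:1206  13:9288  14:3442  15:5397
  16:8281  17:1963  18:3326  19:11731  20:7802  21:4170  22:7390  23:6893
  24:1734  25:231  26:9577  27:9852  28:9117  29:9923  30:9854  31:2856
  32:4878  33:8278  34:4983  35:4522  36:1352  37:10983  38:4704  39:5036
  40:10636  41:1461  42:7448  43:3726  44:8345  45:5499  46:7545  47:12271
  48:12151  49:5521  50:2389  51:7748  52:7558  53:3432  54:11216  55:8020
  56:9843  57:5434  58:768  59:4203  60:12399  61:6480  62:1216  63:3469
  64:3703  65:10260  66:6173  67:183  68:6925  69:3502  70:8712  71:9847
  72:5655  73:3421  74:1051  75:3910  76:5768  77:107  78:2726  79:4067
  80:4885  81:5479  82:6440  83:11749  84:2425  85:9737  86:5949  87:550
  88:11273  89:1612  90:12605  91:11490  92:4044  93:6800  94:6153  95:11821
  96:6403  97:6519  98:185  99:664  100:11200  101:7136  102:11974  103:5299
  104:9238  105:7051  106:4092  107:9452  108:12503  109:12226  110:6479  111:10718
  112:12363
Giant step factor: 3241^(-113) ≡ 9758 (mod 12743).
Scan 8938·9758^i mod 12743 for i = 0, 1, …:
  i=0: 8938   i=1: 3912   i=2: 8011   i=3: 5776
  i=4: 12662   i=5: 12411   i=6: 9809   i=7: 3549
  i=8: 8411   i=9: 9618     …   i=21: 1636
  i=22: 9852
Match at i=22, j=27: x = 22·113 + 27 = 2513.

2513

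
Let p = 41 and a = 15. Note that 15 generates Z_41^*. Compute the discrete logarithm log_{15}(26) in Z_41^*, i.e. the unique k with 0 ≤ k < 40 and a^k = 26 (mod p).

Successive powers of 15 modulo 41:
  15^0=1  15^1=15  15^2=20  15^3=13  15^4=31  15^5=14
  15^6=5  15^7=34  15^8=18  15^9=24  15^10=32  15^11=29
  15^12=25  15^13=6  15^14=8  15^15=38  15^16=37  15^17=22
  15^18=2  15^19=30  15^20=40  15^21=26
So 15^21 ≡ 26 (mod 41), giving k = 21.

21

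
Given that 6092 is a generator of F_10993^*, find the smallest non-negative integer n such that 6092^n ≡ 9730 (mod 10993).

Baby-step giant-step with m = ceil(sqrt(10992)) = 105.
Baby table (6092^j mod 10993 for j=0..104):
  0:1  1:6092  2:96  3:2203  4:9216  5:2621  6:5296  7:9770
  8:2738  9:3515  10:10009  11:7650  12:4473  13:8862  14:681  15:4291
  16:10411  17:5195  18:10086  19:4035  20:872  21:2605  22:6761  23:8234
  24:469  25:9961  26:1052  27:10858  28:2055  29:9026  30:10399  31:9042
  32:8934  33:10578  34:210  35:4132  36:9167  37:924  38:592  39:760
  40:1867  41:7002  42:3344  43:1619  44:2227  45:1522  46:4925  47:3203
  48:101  49:10677  50:9696  51:2643  52:7404  53:889  54:7232  55:8393
  56:1713  57:3239  58:10546  59:3140  60:1060  61:4629  62:2823  63:4664
  64:7176  65:8024  66:7330  67:794  68:128  69:10266  70:1295  71:7159
  72:3397  73:5698  74:7315  75:8351  76:9681  77:10200  78:5964  79:823
  80:908  81:2057  82:10217  83:10591  84:2455  85:5380  86:4827  87:10802
  88:1686  89:3650  90:7954  91:9617  92:5067  93:10813  94:2740  95:4706
  96:10201  97:1063  98:919  99:3111  100:280  101:1845  102:4894  103:1232
  104:8118
Giant step factor: 6092^(-105) ≡ 10230 (mod 10993).
Scan 9730·10230^i mod 10993 for i = 0, 1, …:
  i=0: 9730   i=1: 7278   i=2: 9344   i=3: 4985
  i=4: 23   i=5: 4437   i=6: 413   i=7: 3678
  i=8: 7894   i=9: 1042     …   i=59: 10298
  i=60: 2621
Match at i=60, j=5: n = 60·105 + 5 = 6305.

6305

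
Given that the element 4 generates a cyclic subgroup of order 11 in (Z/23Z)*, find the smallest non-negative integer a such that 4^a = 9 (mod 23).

Successive powers of 4 modulo 23:
  4^0=1  4^1=4  4^2=16  4^3=18  4^4=3  4^5=12
  4^6=2  4^7=8  4^8=9
So 4^8 ≡ 9 (mod 23), giving a = 8.

8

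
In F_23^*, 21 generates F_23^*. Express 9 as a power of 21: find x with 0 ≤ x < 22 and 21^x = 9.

16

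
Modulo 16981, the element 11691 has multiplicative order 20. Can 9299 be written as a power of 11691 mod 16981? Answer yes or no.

no

⟨11691⟩ has order 20; its elements mod 16981 are {1, 588, 940, 1666, 2833, 2997, 3788, 5290, 6124, 7653, 9328, 10857, 11691, 13193, 13984, 14148, 15315, 16041, 16393, 16980}.
9299 is not in this set.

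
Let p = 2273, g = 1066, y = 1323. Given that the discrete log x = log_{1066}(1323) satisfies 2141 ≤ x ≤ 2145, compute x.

Compute 1066^2141 mod 2273 = 1323, then multiply by 1066 repeatedly:
  1066^2141=1323
Found 1323 at exponent 2141.

2141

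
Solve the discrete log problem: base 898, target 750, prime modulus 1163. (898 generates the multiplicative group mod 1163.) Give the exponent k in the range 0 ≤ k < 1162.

806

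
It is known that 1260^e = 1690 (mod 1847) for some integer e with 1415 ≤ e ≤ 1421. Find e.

Compute 1260^1415 mod 1847 = 1504, then multiply by 1260 repeatedly:
  1260^1415=1504  1260^1416=18  1260^1417=516  1260^1418=16  1260^1419=1690
Found 1690 at exponent 1419.

1419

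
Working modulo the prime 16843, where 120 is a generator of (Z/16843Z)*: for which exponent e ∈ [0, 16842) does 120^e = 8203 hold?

14021

Baby-step giant-step with m = ceil(sqrt(16842)) = 130.
Baby table (120^j mod 16843 for j=0..129):
  0:1  1:120  2:14400  3:10014  4:5827  5:8677  6:13817  7:7426
  8:15284  9:15036  10:2119  11:1635  12:10927  13:14329  14:1494  15:10850
  16:5089  17:4332  18:14550  19:11171  20:9923  21:11750  22:12031  23:12065
  24:16145  25:455  26:4071  27:73  28:8760  29:6934  30:6773  31:4296
  32:10230  33:14904  34:3122  35:4094  36:2833  37:3100  38:1454  39:6050
  40:1751  41:8004  42:429  43:951  44:13062  45:1041  46:7019  47:130
  48:15600  49:2427  50:4909  51:16418  52:16372  53:10852  54:5329  55:16289
  56:892  57:5982  58:10434  59:5698  60:10040  61:8947  62:12531  63:4693
  64:7341  65:5084  66:3732  67:9922  68:11630  69:14474  70:2051  71:10318
  72:8621  73:7097  74:9490  75:10319  76:8741  77:4654  78:2661  79:16146
  80:575  81:1628  82:10087  83:14587  84:15611  85:3747  86:11722  87:8671
  88:13097  89:5241  90:5729  91:13760  92:586  93:2948  94:57  95:6840
  96:12336  97:14979  98:12122  99:6142  100:12791  101:2207  102:12195  103:14902
  104:2882  105:8980  106:16491  107:8289  108:943  109:12102  110:3742  111:11122
  112:4043  113:13556  114:9792  115:12873  116:12047  117:13985  118:10743  119:9092
  120:13088  121:4161  122:10873  123:7849  124:15515  125:9070  126:10448  127:7378
  128:9524  129:14399
Giant step factor: 120^(-130) ≡ 10672 (mod 16843).
Scan 8203·10672^i mod 16843 for i = 0, 1, …:
  i=0: 8203   i=1: 9345   i=2: 2437   i=3: 2072
  i=4: 14368   i=5: 13467   i=6: 15348   i=7: 12524
  i=8: 6923   i=9: 8858     …   i=106: 5749
  i=107: 11122
Match at i=107, j=111: e = 107·130 + 111 = 14021.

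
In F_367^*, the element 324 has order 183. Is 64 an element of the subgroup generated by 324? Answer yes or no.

yes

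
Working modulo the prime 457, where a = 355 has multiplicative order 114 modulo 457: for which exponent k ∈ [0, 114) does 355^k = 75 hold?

7

Successive powers of 355 modulo 457:
  355^0=1  355^1=355  355^2=350  355^3=403  355^4=24  355^5=294
  355^6=174  355^7=75
So 355^7 ≡ 75 (mod 457), giving k = 7.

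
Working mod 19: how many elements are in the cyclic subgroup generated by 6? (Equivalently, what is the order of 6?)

9

The order of 6 must divide p − 1 = 18 = 2 · 3^2.
Divisors: 1, 2, 3, 6, 9, 18.
Check each in increasing order: 6^1 ≡ 6;  6^2 ≡ 17;  6^3 ≡ 7;  6^6 ≡ 11;  6^9 ≡ 1.
Smallest exponent giving 1 is 9.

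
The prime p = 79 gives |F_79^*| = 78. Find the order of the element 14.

26

The order of 14 must divide p − 1 = 78 = 2 · 3 · 13.
Divisors: 1, 2, 3, 6, 13, 26, 39, 78.
Check each in increasing order: 14^1 ≡ 14;  14^2 ≡ 38;  14^3 ≡ 58;  14^6 ≡ 46;  14^13 ≡ 78;  14^26 ≡ 1.
Smallest exponent giving 1 is 26.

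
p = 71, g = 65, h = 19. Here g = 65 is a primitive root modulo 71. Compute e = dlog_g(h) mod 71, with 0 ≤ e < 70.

18

Baby-step giant-step with m = ceil(sqrt(70)) = 9.
Baby table (65^j mod 71 for j=0..8):
  0:1  1:65  2:36  3:68  4:18  5:34  6:9  7:17
  8:40
Giant step factor: 65^(-9) ≡ 21 (mod 71).
Scan 19·21^i mod 71 for i = 0, 1, …:
  i=0: 19   i=1: 44   i=2: 1
Match at i=2, j=0: e = 2·9 + 0 = 18.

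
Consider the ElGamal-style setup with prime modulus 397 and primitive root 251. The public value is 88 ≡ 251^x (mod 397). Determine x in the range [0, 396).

121

Baby-step giant-step with m = ceil(sqrt(396)) = 20.
Baby table (251^j mod 397 for j=0..19):
  0:1  1:251  2:275  3:344  4:195  5:114  6:30  7:384
  8:310  9:395  10:292  11:244  12:106  13:7  14:169  15:337
  16:26  17:174  18:4  19:210
Giant step factor: 251^(-20) ≡ 349 (mod 397).
Scan 88·349^i mod 397 for i = 0, 1, …:
  i=0: 88   i=1: 143   i=2: 282   i=3: 359
  i=4: 236   i=5: 185   i=6: 251
Match at i=6, j=1: x = 6·20 + 1 = 121.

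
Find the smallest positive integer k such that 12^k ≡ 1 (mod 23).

The order of 12 must divide p − 1 = 22 = 2 · 11.
Divisors: 1, 2, 11, 22.
Check each in increasing order: 12^1 ≡ 12;  12^2 ≡ 6;  12^11 ≡ 1.
Smallest exponent giving 1 is 11.

11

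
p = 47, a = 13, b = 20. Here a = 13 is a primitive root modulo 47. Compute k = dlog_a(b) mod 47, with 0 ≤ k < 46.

Baby-step giant-step with m = ceil(sqrt(46)) = 7.
Baby table (13^j mod 47 for j=0..6):
  0:1  1:13  2:28  3:35  4:32  5:40  6:3
Giant step factor: 13^(-7) ≡ 41 (mod 47).
Scan 20·41^i mod 47 for i = 0, 1, …:
  i=0: 20   i=1: 21   i=2: 15   i=3: 4
  i=4: 23   i=5: 3
Match at i=5, j=6: k = 5·7 + 6 = 41.

41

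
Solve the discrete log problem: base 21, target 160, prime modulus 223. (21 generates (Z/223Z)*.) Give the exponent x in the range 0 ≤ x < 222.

Baby-step giant-step with m = ceil(sqrt(222)) = 15.
Baby table (21^j mod 223 for j=0..14):
  0:1  1:21  2:218  3:118  4:25  5:79  6:98  7:51
  8:179  9:191  10:220  11:160  12:15  13:92  14:148
Giant step factor: 21^(-15) ≡ 207 (mod 223).
Scan 160·207^i mod 223 for i = 0, 1, …:
  i=0: 160
Match at i=0, j=11: x = 0·15 + 11 = 11.

11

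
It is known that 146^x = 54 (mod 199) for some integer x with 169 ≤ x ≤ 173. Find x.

173

Compute 146^169 mod 199 = 87, then multiply by 146 repeatedly:
  146^169=87  146^170=165  146^171=11  146^172=14  146^173=54
Found 54 at exponent 173.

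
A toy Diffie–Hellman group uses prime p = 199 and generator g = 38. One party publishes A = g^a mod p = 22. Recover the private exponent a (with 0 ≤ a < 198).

Baby-step giant-step with m = ceil(sqrt(198)) = 15.
Baby table (38^j mod 199 for j=0..14):
  0:1  1:38  2:51  3:147  4:14  5:134  6:117  7:68
  8:196  9:85  10:46  11:156  12:157  13:195  14:47
Giant step factor: 38^(-15) ≡ 159 (mod 199).
Scan 22·159^i mod 199 for i = 0, 1, …:
  i=0: 22   i=1: 115   i=2: 176   i=3: 124
  i=4: 15   i=5: 196
Match at i=5, j=8: a = 5·15 + 8 = 83.

83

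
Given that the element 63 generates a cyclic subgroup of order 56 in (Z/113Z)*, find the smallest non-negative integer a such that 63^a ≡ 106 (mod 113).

40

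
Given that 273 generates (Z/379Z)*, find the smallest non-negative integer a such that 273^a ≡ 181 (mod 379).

3

Successive powers of 273 modulo 379:
  273^0=1  273^1=273  273^2=245  273^3=181
So 273^3 ≡ 181 (mod 379), giving a = 3.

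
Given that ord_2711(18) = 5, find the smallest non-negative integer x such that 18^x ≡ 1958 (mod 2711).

4

Successive powers of 18 modulo 2711:
  18^0=1  18^1=18  18^2=324  18^3=410  18^4=1958
So 18^4 ≡ 1958 (mod 2711), giving x = 4.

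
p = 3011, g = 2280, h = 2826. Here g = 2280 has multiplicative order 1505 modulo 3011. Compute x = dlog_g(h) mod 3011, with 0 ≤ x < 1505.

Baby-step giant-step with m = ceil(sqrt(1505)) = 39.
Baby table (2280^j mod 3011 for j=0..38):
  0:1  1:2280  2:1414  3:2150  4:92  5:2001  6:615  7:2085
  8:2442  9:421  10:2382  11:2127  12:1850  13:2600  14:2352  15:2980
  16:1584  17:1331  18:2603  19:159  20:1200  21:2012  22:1607  23:2584
  24:2004  25:1433  26:305  27:2870  28:697  29:2363  30:961  31:2083
  32:893  33:604  34:1093  35:1943  36:859  37:1370  38:1193
Giant step factor: 2280^(-39) ≡ 68 (mod 3011).
Scan 2826·68^i mod 3011 for i = 0, 1, …:
  i=0: 2826   i=1: 2475   i=2: 2695   i=3: 2600
Match at i=3, j=13: x = 3·39 + 13 = 130.

130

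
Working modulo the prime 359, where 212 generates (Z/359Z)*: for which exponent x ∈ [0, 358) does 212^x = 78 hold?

Baby-step giant-step with m = ceil(sqrt(358)) = 19.
Baby table (212^j mod 359 for j=0..18):
  0:1  1:212  2:69  3:268  4:94  5:183  6:24  7:62
  8:220  9:329  10:102  11:84  12:217  13:52  14:254  15:357
  16:294  17:221  18:182
Giant step factor: 212^(-19) ≡ 21 (mod 359).
Scan 78·21^i mod 359 for i = 0, 1, …:
  i=0: 78   i=1: 202   i=2: 293   i=3: 50
  i=4: 332   i=5: 151   i=6: 299   i=7: 176
  i=8: 106   i=9: 72     …   i=15: 276
  i=16: 52
Match at i=16, j=13: x = 16·19 + 13 = 317.

317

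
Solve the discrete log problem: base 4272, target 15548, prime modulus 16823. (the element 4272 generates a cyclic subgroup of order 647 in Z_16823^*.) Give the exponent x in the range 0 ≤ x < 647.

Baby-step giant-step with m = ceil(sqrt(647)) = 26.
Baby table (4272^j mod 16823 for j=0..25):
  0:1  1:4272  2:13852  3:9253  4:11589  5:14942  6:5762  7:3215
  8:6912  9:3699  10:5331  11:12513  12:8865  13:2707  14:6903  15:15720
  16:15247  17:13351  18:5502  19:2813  20:5514  21:3608  22:3508  23:13706
  24:7992  25:7957
Giant step factor: 4272^(-26) ≡ 13981 (mod 16823).
Scan 15548·13981^i mod 16823 for i = 0, 1, …:
  i=0: 15548   i=1: 6605   i=2: 3058   i=3: 6655
  i=4: 12365   i=5: 1917   i=6: 2538   i=7: 4071
  i=8: 4442   i=9: 9909     …   i=20: 76
  i=21: 2707
Match at i=21, j=13: x = 21·26 + 13 = 559.

559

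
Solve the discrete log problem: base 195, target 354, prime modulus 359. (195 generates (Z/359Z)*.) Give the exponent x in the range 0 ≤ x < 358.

Baby-step giant-step with m = ceil(sqrt(358)) = 19.
Baby table (195^j mod 359 for j=0..18):
  0:1  1:195  2:330  3:89  4:123  5:291  6:23  7:177
  8:51  9:252  10:316  11:231  12:170  13:122  14:96  15:52
  16:88  17:287  18:320
Giant step factor: 195^(-19) ≡ 223 (mod 359).
Scan 354·223^i mod 359 for i = 0, 1, …:
  i=0: 354   i=1: 321   i=2: 142   i=3: 74
  i=4: 347   i=5: 196   i=6: 269   i=7: 34
  i=8: 43   i=9: 255     …   i=16: 61
  i=17: 320
Match at i=17, j=18: x = 17·19 + 18 = 341.

341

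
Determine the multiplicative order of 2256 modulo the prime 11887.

11886

The order of 2256 must divide p − 1 = 11886 = 2 · 3 · 7 · 283.
Divisors: 1, 2, 3, 6, 7, 14, 21, 42, 283, 566, 849, 1698, 1981, 3962, 5943, 11886.
Check each in increasing order: 2256^1 ≡ 2256;  2256^2 ≡ 1900;  2256^3 ≡ 7080;  2256^6 ≡ 10808;  2256^7 ≡ 2611;  2256^14 ≡ 6070;  2256^21 ≡ 3399;  2256^42 ≡ 10924;  2256^283 ≡ 5518;  2256^566 ≡ 5717;  2256^849 ≡ 10195;  2256^1698 ≡ 9984;  2256^1981 ≡ 7354;  2256^3962 ≡ 7353;  2256^5943 ≡ 11886;  2256^11886 ≡ 1.
Smallest exponent giving 1 is 11886.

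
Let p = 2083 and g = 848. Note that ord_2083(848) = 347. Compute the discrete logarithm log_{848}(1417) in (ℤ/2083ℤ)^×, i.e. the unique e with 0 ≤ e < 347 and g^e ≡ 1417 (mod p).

234

Baby-step giant-step with m = ceil(sqrt(347)) = 19.
Baby table (848^j mod 2083 for j=0..18):
  0:1  1:848  2:469  3:1942  4:1246  5:527  6:1134  7:1369
  8:681  9:497  10:690  11:1880  12:745  13:611  14:1544  15:1188
  16:1335  17:1011  18:1215
Giant step factor: 848^(-19) ≡ 1857 (mod 2083).
Scan 1417·1857^i mod 2083 for i = 0, 1, …:
  i=0: 1417   i=1: 540   i=2: 857   i=3: 37
  i=4: 2053   i=5: 531   i=6: 808   i=7: 696
  i=8: 1012   i=9: 418   i=10: 1350   i=11: 1101
  i=12: 1134
Match at i=12, j=6: e = 12·19 + 6 = 234.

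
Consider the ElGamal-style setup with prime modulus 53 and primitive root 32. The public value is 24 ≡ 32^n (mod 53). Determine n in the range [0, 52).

Baby-step giant-step with m = ceil(sqrt(52)) = 8.
Baby table (32^j mod 53 for j=0..7):
  0:1  1:32  2:17  3:14  4:24  5:26  6:37  7:18
Giant step factor: 32^(-8) ≡ 15 (mod 53).
Scan 24·15^i mod 53 for i = 0, 1, …:
  i=0: 24
Match at i=0, j=4: n = 0·8 + 4 = 4.

4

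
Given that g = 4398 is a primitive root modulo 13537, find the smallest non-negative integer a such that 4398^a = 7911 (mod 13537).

8132

Baby-step giant-step with m = ceil(sqrt(13536)) = 117.
Baby table (4398^j mod 13537 for j=0..116):
  0:1  1:4398  2:11568  3:4018  4:5379  5:7703  6:8220  7:7770
  8:5072  9:11217  10:3538  11:6111  12:5233  13:1834  14:11417  15:3233
  16:4884  17:10150  18:8211  19:8799  20:9256  21:2129  22:9275  23:4469
  24:12475  25:13126  26:6380  27:10576  28:116  29:9299  30:1725  31:5830
  32:1262  33:106  34:5930  35:7878  36:6261  37:1620  38:4298  39:4952
  40:11400  41:9689  42:11283  43:9529  44:11527  45:13218  46:4886  47:5409
  48:4273  49:3298  50:6477  51:3998  52:12178  53:6472  54:9082  55:8486
  56:13456  57:9261  58:10582  59:12967  60:11022  61:12296  62:11030  63:6869
  64:8815  65:11939  66:11236  67:5878  68:9311  69:353  70:9276  71:8867
  72:10506  73:3607  74:11759  75:4742  76:8336  77:3532  78:6797  79:3510
  80:4800  81:6217  82:11163  83:9712  84:4141  85:4853  86:9182  87:1565
  88:6074  89:4951  90:7002  91:11658  92:7265  93:4150  94:3824  95:4998
  96:10653  97:337  98:6593  99:13297  100:366  101:12302  102:10344  103:8592
  104:5849  105:3602  106:3306  107:1050  108:1783  109:3711  110:8893  111:3021
  112:6561  113:7931  114:9226  115:5559  116:660
Giant step factor: 4398^(-117) ≡ 7135 (mod 13537).
Scan 7911·7135^i mod 13537 for i = 0, 1, …:
  i=0: 7911   i=1: 9232   i=2: 12815   i=3: 6127
  i=4: 5172   i=5: 358   i=6: 9374   i=7: 10710
  i=8: 13022   i=9: 7539     …   i=68: 5151
  i=69: 12967
Match at i=69, j=59: a = 69·117 + 59 = 8132.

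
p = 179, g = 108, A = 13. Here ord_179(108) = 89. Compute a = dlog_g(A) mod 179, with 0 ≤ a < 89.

14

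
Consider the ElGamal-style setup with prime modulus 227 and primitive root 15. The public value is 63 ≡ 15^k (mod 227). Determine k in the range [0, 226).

40

Baby-step giant-step with m = ceil(sqrt(226)) = 16.
Baby table (15^j mod 227 for j=0..15):
  0:1  1:15  2:225  3:197  4:4  5:60  6:219  7:107
  8:16  9:13  10:195  11:201  12:64  13:52  14:99  15:123
Giant step factor: 15^(-16) ≡ 47 (mod 227).
Scan 63·47^i mod 227 for i = 0, 1, …:
  i=0: 63   i=1: 10   i=2: 16
Match at i=2, j=8: k = 2·16 + 8 = 40.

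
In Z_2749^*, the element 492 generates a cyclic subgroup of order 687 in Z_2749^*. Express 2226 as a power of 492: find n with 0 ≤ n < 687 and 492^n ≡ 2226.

Baby-step giant-step with m = ceil(sqrt(687)) = 27.
Baby table (492^j mod 2749 for j=0..26):
  0:1  1:492  2:152  3:561  4:1112  5:53  6:1335  7:2558
  8:2243  9:1207  10:60  11:2030  12:873  13:672  14:744  15:431
  16:379  17:2285  18:2628  19:946  20:851  21:844  22:149  23:1834
  24:656  25:1119  26:748
Giant step factor: 492^(-27) ≡ 1563 (mod 2749).
Scan 2226·1563^i mod 2749 for i = 0, 1, …:
  i=0: 2226   i=1: 1753   i=2: 1935   i=3: 505
  i=4: 352   i=5: 376   i=6: 2151   i=7: 2735
  i=8: 110   i=9: 1492   i=10: 844
Match at i=10, j=21: n = 10·27 + 21 = 291.

291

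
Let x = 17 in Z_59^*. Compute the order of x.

29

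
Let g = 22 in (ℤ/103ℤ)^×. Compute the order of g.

34

The order of 22 must divide p − 1 = 102 = 2 · 3 · 17.
Divisors: 1, 2, 3, 6, 17, 34, 51, 102.
Check each in increasing order: 22^1 ≡ 22;  22^2 ≡ 72;  22^3 ≡ 39;  22^6 ≡ 79;  22^17 ≡ 102;  22^34 ≡ 1.
Smallest exponent giving 1 is 34.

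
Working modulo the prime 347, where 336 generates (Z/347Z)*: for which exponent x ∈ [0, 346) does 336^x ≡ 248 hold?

53

Baby-step giant-step with m = ceil(sqrt(346)) = 19.
Baby table (336^j mod 347 for j=0..18):
  0:1  1:336  2:121  3:57  4:67  5:304  6:126  7:2
  8:325  9:242  10:114  11:134  12:261  13:252  14:4  15:303
  16:137  17:228  18:268
Giant step factor: 336^(-19) ≡ 232 (mod 347).
Scan 248·232^i mod 347 for i = 0, 1, …:
  i=0: 248   i=1: 281   i=2: 303
Match at i=2, j=15: x = 2·19 + 15 = 53.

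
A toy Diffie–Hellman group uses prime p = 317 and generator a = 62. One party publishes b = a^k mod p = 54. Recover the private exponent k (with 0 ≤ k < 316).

96

Baby-step giant-step with m = ceil(sqrt(316)) = 18.
Baby table (62^j mod 317 for j=0..17):
  0:1  1:62  2:40  3:261  4:15  5:296  6:283  7:111
  8:225  9:2  10:124  11:80  12:205  13:30  14:275  15:249
  16:222  17:133
Giant step factor: 62^(-18) ≡ 238 (mod 317).
Scan 54·238^i mod 317 for i = 0, 1, …:
  i=0: 54   i=1: 172   i=2: 43   i=3: 90
  i=4: 181   i=5: 283
Match at i=5, j=6: k = 5·18 + 6 = 96.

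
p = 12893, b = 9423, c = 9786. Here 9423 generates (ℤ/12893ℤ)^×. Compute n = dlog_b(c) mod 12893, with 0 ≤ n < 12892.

Baby-step giant-step with m = ceil(sqrt(12892)) = 114.
Baby table (9423^j mod 12893 for j=0..113):
  0:1  1:9423  2:11731  3:9524  4:9372  5:8199  6:4321  7:689
  8:7268  9:11641  10:12392  11:10808  12:1977  13:11779  14:10573  15:5168
  16:1203  17:2922  18:7451  19:8388  20:6034  21:252  22:2284  23:3715
  24:1950  25:2325  26:3268  27:5880  28:6019  29:730  30:6821  31:2678
  32:3193  33:8270  34:2918  35:8438  36:143  37:6617  38:1443  39:8167
  40:12217  41:12087  42:11932  43:8276  44:7884  45:1466  46:5715  47:11277
  48:11958  49:8307  50:3458  51:4123  52:4420  53:5270  54:8267  55:435
  56:11924  57:10250  58:4287  59:2632  60:8097  61:10150  62:3176  63:2795
  64:9779  65:1246  66:8428  67:9057  68:5344  69:9347  70:4698  71:7585
  72:7556  73:5042  74:61  75:7511  76:6476  77:779  78:4400  79:10205
  80:5721  81:3350  82:4986  83:986  84:8118  85:1745  86:4560  87:9404
  88:303  89:5816  90:8918  91:10633  92:3256  93:8841  94:7070  95:2479
  96:10394  97:7434  98:2913  99:2  100:5953  101:10569  102:6155  103:5851
  104:3505  105:8642  106:1378  107:1643  108:10389  109:11891  110:8723  111:3954
  112:10665  113:8253
Giant step factor: 9423^(-114) ≡ 8476 (mod 12893).
Scan 9786·8476^i mod 12893 for i = 0, 1, …:
  i=0: 9786   i=1: 5467   i=2: 850   i=3: 10306
  i=4: 3581   i=5: 2434   i=6: 1784   i=7: 10588
  i=8: 8608   i=9: 12814     …   i=41: 4391
  i=42: 8918
Match at i=42, j=90: n = 42·114 + 90 = 4878.

4878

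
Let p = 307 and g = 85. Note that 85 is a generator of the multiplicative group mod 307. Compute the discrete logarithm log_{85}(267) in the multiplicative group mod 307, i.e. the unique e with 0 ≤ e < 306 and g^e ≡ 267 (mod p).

229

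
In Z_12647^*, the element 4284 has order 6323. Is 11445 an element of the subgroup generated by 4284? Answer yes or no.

no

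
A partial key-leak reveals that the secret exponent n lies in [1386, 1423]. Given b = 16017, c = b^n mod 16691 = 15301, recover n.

1415

Compute 16017^1386 mod 16691 = 12059, then multiply by 16017 repeatedly:
  16017^1386=12059  16017^1387=751  16017^1388=11247  16017^1389=13927  16017^1390=10235
  16017^1391=11684  16017^1392=3136  16017^1393=6093  16017^1394=15995  16017^1395=1756
  16017^1396=1517  16017^1397=12384  16017^1398=15375  16017^1399=2361  16017^1400=11022
  16017^1401=15358  16017^1402=13819  16017^1403=16263  16017^1404=4725  16017^1405=3331
  16017^1406=8191  16017^1407=3987  16017^1408=13  16017^1409=7929  16017^1410=13665
  16017^1411=3222  16017^1412=14893  16017^1413=10100  16017^1414=2528  16017^1415=15301
Found 15301 at exponent 1415.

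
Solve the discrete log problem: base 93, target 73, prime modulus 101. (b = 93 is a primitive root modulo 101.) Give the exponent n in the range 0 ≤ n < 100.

Baby-step giant-step with m = ceil(sqrt(100)) = 10.
Baby table (93^j mod 101 for j=0..9):
  0:1  1:93  2:64  3:94  4:56  5:57  6:49  7:12
  8:5  9:61
Giant step factor: 93^(-10) ≡ 6 (mod 101).
Scan 73·6^i mod 101 for i = 0, 1, …:
  i=0: 73   i=1: 34   i=2: 2   i=3: 12
Match at i=3, j=7: n = 3·10 + 7 = 37.

37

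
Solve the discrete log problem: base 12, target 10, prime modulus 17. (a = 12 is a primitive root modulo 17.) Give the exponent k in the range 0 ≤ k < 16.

Successive powers of 12 modulo 17:
  12^0=1  12^1=12  12^2=8  12^3=11  12^4=13  12^5=3
  12^6=2  12^7=7  12^8=16  12^9=5  12^10=9  12^11=6
  12^12=4  12^13=14  12^14=15  12^15=10
So 12^15 ≡ 10 (mod 17), giving k = 15.

15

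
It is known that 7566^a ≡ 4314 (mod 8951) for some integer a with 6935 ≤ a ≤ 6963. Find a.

6943

Compute 7566^6935 mod 8951 = 4710, then multiply by 7566 repeatedly:
  7566^6935=4710  7566^6936=1929  7566^6937=4684  7566^6938=2135  7566^6939=5806
  7566^6940=5639  7566^6941=4208  7566^6942=7972  7566^6943=4314
Found 4314 at exponent 6943.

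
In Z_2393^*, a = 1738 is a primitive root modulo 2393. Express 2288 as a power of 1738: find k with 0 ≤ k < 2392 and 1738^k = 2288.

451

Baby-step giant-step with m = ceil(sqrt(2392)) = 49.
Baby table (1738^j mod 2393 for j=0..48):
  0:1  1:1738  2:678  3:1008  4:228  5:1419  6:1432  7:96
  8:1731  9:477  10:1048  11:351  12:2216  13:1071  14:2037  15:1059
  16:325  17:102  18:194  19:2152  20:2310  21:1719  22:1158  23:91
  24:220  25:1873  26:794  27:1604  28:2300  29:1090  30:1557  31:1976
  32:333  33:2041  34:832  35:644  36:1741  37:1106  38:649  39:859
  40:2103  41:903  42:1999  43:2019  44:884  45:86  46:1102  47:876
  48:540
Giant step factor: 1738^(-49) ≡ 1934 (mod 2393).
Scan 2288·1934^i mod 2393 for i = 0, 1, …:
  i=0: 2288   i=1: 335   i=2: 1780   i=3: 1386
  i=4: 364   i=5: 434   i=6: 1806   i=7: 1417
  i=8: 493   i=9: 1048
Match at i=9, j=10: k = 9·49 + 10 = 451.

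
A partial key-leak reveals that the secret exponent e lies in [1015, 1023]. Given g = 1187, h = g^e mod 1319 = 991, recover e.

1020

Compute 1187^1015 mod 1319 = 427, then multiply by 1187 repeatedly:
  1187^1015=427  1187^1016=353  1187^1017=888  1187^1018=175  1187^1019=642
  1187^1020=991
Found 991 at exponent 1020.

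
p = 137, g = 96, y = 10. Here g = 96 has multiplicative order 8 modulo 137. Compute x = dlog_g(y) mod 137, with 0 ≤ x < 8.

7

Successive powers of 96 modulo 137:
  96^0=1  96^1=96  96^2=37  96^3=127  96^4=136  96^5=41
  96^6=100  96^7=10
So 96^7 ≡ 10 (mod 137), giving x = 7.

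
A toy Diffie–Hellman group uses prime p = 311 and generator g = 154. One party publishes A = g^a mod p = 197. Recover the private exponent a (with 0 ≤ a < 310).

Baby-step giant-step with m = ceil(sqrt(310)) = 18.
Baby table (154^j mod 311 for j=0..17):
  0:1  1:154  2:80  3:191  4:180  5:41  6:94  7:170
  8:56  9:227  10:126  11:122  12:128  13:119  14:288  15:190
  16:26  17:272
Giant step factor: 154^(-18) ≡ 109 (mod 311).
Scan 197·109^i mod 311 for i = 0, 1, …:
  i=0: 197   i=1: 14   i=2: 282   i=3: 260
  i=4: 39   i=5: 208   i=6: 280   i=7: 42
  i=8: 224   i=9: 158   i=10: 117   i=11: 2
  i=12: 218   i=13: 126
Match at i=13, j=10: a = 13·18 + 10 = 244.

244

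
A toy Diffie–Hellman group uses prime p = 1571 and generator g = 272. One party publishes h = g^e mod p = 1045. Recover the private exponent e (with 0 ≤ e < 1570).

Baby-step giant-step with m = ceil(sqrt(1570)) = 40.
Baby table (272^j mod 1571 for j=0..39):
  0:1  1:272  2:147  3:709  4:1186  5:537  6:1532  7:389
  8:551  9:627  10:876  11:1051  12:1521  13:539  14:505  15:683
  16:398  17:1428  18:379  19:973  20:728  21:70  22:188  23:864
  24:929  25:1328  26:1457  27:412  28:523  29:866  30:1473  31:51
  32:1304  33:1213  34:26  35:788  36:680  37:1153  38:987  39:1394
Giant step factor: 272^(-40) ≡ 110 (mod 1571).
Scan 1045·110^i mod 1571 for i = 0, 1, …:
  i=0: 1045   i=1: 267   i=2: 1092   i=3: 724
  i=4: 1090   i=5: 504   i=6: 455   i=7: 1349
  i=8: 716   i=9: 210     …   i=20: 470
  i=21: 1428
Match at i=21, j=17: e = 21·40 + 17 = 857.

857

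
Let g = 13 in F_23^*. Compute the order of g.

11

The order of 13 must divide p − 1 = 22 = 2 · 11.
Divisors: 1, 2, 11, 22.
Check each in increasing order: 13^1 ≡ 13;  13^2 ≡ 8;  13^11 ≡ 1.
Smallest exponent giving 1 is 11.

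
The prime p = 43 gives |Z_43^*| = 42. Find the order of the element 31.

21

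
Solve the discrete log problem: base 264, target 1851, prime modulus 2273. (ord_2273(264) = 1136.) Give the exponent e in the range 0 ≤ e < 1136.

Baby-step giant-step with m = ceil(sqrt(1136)) = 34.
Baby table (264^j mod 2273 for j=0..33):
  0:1  1:264  2:1506  3:2082  4:1855  5:1025  6:113  7:283
  8:1976  9:1147  10:499  11:2175  12:1404  13:157  14:534  15:50
  16:1835  17:291  18:1815  19:1830  20:1244  21:1104  22:512  23:1061
  24:525  25:2220  26:1919  27:2010  28:1031  29:1697  30:227  31:830
  32:912  33:2103
Giant step factor: 264^(-34) ≡ 2128 (mod 2273).
Scan 1851·2128^i mod 2273 for i = 0, 1, …:
  i=0: 1851   i=1: 2092   i=2: 1242   i=3: 1750
  i=4: 826   i=5: 699   i=6: 930   i=7: 1530
  i=8: 904   i=9: 754     …   i=18: 301
  i=19: 1815
Match at i=19, j=18: e = 19·34 + 18 = 664.

664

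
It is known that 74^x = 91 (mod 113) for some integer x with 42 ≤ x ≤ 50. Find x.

50

Compute 74^42 mod 113 = 95, then multiply by 74 repeatedly:
  74^42=95  74^43=24  74^44=81  74^45=5  74^46=31
  74^47=34  74^48=30  74^49=73  74^50=91
Found 91 at exponent 50.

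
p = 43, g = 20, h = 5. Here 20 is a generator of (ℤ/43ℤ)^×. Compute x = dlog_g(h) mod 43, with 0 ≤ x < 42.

37

Baby-step giant-step with m = ceil(sqrt(42)) = 7.
Baby table (20^j mod 43 for j=0..6):
  0:1  1:20  2:13  3:2  4:40  5:26  6:4
Giant step factor: 20^(-7) ≡ 7 (mod 43).
Scan 5·7^i mod 43 for i = 0, 1, …:
  i=0: 5   i=1: 35   i=2: 30   i=3: 38
  i=4: 8   i=5: 13
Match at i=5, j=2: x = 5·7 + 2 = 37.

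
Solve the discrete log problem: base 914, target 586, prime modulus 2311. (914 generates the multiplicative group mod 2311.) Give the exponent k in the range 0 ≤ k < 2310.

1546

Baby-step giant-step with m = ceil(sqrt(2310)) = 49.
Baby table (914^j mod 2311 for j=0..48):
  0:1  1:914  2:1125  3:2166  4:1508  5:956  6:226  7:885
  8:40  9:1895  10:1091  11:1133  12:234  13:1264  14:2107  15:735
  16:1600  17:1848  18:2042  19:1411  20:116  21:2029  22:1084  23:1668
  24:1603  25:2279  26:795  27:976  28:18  29:275  30:1762  31:2012
  32:1723  33:1031  34:1757  35:2064  36:720  37:1756  38:1150  39:1906
  40:1901  41:1953  42:950  43:1675  44:1068  45:910  46:2091  47:2288
  48:2088
Giant step factor: 914^(-49) ≡ 1522 (mod 2311).
Scan 586·1522^i mod 2311 for i = 0, 1, …:
  i=0: 586   i=1: 2157   i=2: 1334   i=3: 1290
  i=4: 1341   i=5: 389   i=6: 442   i=7: 223
  i=8: 2000   i=9: 413     …   i=30: 608
  i=31: 976
Match at i=31, j=27: k = 31·49 + 27 = 1546.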